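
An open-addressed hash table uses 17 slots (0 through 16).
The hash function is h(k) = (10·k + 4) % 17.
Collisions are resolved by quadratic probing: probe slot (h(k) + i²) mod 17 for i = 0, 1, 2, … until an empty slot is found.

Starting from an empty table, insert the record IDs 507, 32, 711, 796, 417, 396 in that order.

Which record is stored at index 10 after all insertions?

417

507 hashes to 8; slot 8 is free -> place at 8.
32 hashes to 1; slot 1 is free -> place at 1.
711 hashes to 8; 8 taken -> place at 9.
796 hashes to 8; 8,9 taken -> place at 12.
417 hashes to 9; 9 taken -> place at 10.
396 hashes to 3; slot 3 is free -> place at 3.
Table: [∅, 32, ∅, 396, ∅, ∅, ∅, ∅, 507, 711, 417, ∅, 796, ∅, ∅, ∅, ∅]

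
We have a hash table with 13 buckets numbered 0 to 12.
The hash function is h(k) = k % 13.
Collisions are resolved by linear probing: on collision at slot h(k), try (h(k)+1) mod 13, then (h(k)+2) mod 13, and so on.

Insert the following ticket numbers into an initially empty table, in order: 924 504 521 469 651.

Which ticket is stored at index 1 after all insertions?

924: h=1 → slot 1
504: h=10 → slot 10
521: h=1, probe 1,2 → slot 2
469: h=1, probe 1,2,3 → slot 3
651: h=1, probe 1,2,3,4 → slot 4
Table: [-, 924, 521, 469, 651, -, -, -, -, -, 504, -, -]

924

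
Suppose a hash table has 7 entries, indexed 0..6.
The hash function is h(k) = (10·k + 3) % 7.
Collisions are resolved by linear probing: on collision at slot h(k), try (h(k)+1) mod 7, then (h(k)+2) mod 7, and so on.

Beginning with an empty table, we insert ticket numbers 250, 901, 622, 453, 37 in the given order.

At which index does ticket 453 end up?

6

250: h=4 -> slot 4
901: h=4, probe 4,5 -> slot 5
622: h=0 -> slot 0
453: h=4, probe 4,5,6 -> slot 6
37: h=2 -> slot 2
Table: [622, ∅, 37, ∅, 250, 901, 453]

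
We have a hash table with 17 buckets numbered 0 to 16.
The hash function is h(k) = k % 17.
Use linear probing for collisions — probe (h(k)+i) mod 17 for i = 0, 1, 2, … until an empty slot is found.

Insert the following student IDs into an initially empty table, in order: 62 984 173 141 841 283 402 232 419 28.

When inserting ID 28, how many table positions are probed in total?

62: h=11 => slot 11
984: h=15 => slot 15
173: h=3 => slot 3
141: h=5 => slot 5
841: h=8 => slot 8
283: h=11, probe 11,12 => slot 12
402: h=11, probe 11,12,13 => slot 13
232: h=11, probe 11,12,13,14 => slot 14
419: h=11, probe 11,12,13,14,15,16 => slot 16
28: h=11, probe 11,12,13,14,15,16,0 => slot 0
Table: [28, ∅, ∅, 173, ∅, 141, ∅, ∅, 841, ∅, ∅, 62, 283, 402, 232, 984, 419]

7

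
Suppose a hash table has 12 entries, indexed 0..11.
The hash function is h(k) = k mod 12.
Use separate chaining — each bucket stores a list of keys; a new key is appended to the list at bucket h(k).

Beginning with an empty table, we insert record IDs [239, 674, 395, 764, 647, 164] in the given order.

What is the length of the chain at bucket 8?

2

239 -> bucket 11
674 -> bucket 2
395 -> bucket 11 (collision)
764 -> bucket 8
647 -> bucket 11 (collision)
164 -> bucket 8 (collision)
Final buckets:
0: _
1: _
2: 674
3: _
4: _
5: _
6: _
7: _
8: 764 -> 164
9: _
10: _
11: 239 -> 395 -> 647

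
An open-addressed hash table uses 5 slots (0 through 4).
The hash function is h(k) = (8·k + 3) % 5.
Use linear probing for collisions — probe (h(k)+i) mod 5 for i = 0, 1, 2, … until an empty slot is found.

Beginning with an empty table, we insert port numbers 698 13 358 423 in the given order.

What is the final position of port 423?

0

698: h=2 → slot 2
13: h=2, probe 2,3 → slot 3
358: h=2, probe 2,3,4 → slot 4
423: h=2, probe 2,3,4,0 → slot 0
Table: [423, —, 698, 13, 358]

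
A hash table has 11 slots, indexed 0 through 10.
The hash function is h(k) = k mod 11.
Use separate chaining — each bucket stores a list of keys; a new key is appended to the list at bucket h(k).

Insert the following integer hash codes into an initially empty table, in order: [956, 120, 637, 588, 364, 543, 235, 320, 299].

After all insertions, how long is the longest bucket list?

3

Insert 956: h=10, bucket 10 empty → new chain.
Insert 120: h=10, bucket 10 nonempty → append to chain.
Insert 637: h=10, bucket 10 nonempty → append to chain.
Insert 588: h=5, bucket 5 empty → new chain.
Insert 364: h=1, bucket 1 empty → new chain.
Insert 543: h=4, bucket 4 empty → new chain.
Insert 235: h=4, bucket 4 nonempty → append to chain.
Insert 320: h=1, bucket 1 nonempty → append to chain.
Insert 299: h=2, bucket 2 empty → new chain.
Final buckets:
0: —
1: 364 -> 320
2: 299
3: —
4: 543 -> 235
5: 588
6: —
7: —
8: —
9: —
10: 956 -> 120 -> 637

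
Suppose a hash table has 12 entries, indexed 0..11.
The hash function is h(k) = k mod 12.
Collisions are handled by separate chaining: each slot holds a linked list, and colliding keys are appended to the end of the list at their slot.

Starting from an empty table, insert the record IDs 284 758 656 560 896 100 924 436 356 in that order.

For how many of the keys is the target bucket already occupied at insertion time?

284 -> bucket 8
758 -> bucket 2
656 -> bucket 8 (collision)
560 -> bucket 8 (collision)
896 -> bucket 8 (collision)
100 -> bucket 4
924 -> bucket 0
436 -> bucket 4 (collision)
356 -> bucket 8 (collision)
Final buckets:
0: 924
1: _
2: 758
3: _
4: 100 -> 436
5: _
6: _
7: _
8: 284 -> 656 -> 560 -> 896 -> 356
9: _
10: _
11: _

5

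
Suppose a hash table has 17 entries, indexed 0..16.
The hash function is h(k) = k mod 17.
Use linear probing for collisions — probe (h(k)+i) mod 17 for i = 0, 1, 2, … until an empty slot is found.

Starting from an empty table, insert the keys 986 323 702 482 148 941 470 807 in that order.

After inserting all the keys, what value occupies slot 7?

Insert 986: h=0, slot 0 empty -> index 0.
Insert 323: h=0, slot 0 occupied -> index 1.
Insert 702: h=5, slot 5 empty -> index 5.
Insert 482: h=6, slot 6 empty -> index 6.
Insert 148: h=12, slot 12 empty -> index 12.
Insert 941: h=6, slot 6 occupied -> index 7.
Insert 470: h=11, slot 11 empty -> index 11.
Insert 807: h=8, slot 8 empty -> index 8.
Table: [986, 323, ., ., ., 702, 482, 941, 807, ., ., 470, 148, ., ., ., .]

941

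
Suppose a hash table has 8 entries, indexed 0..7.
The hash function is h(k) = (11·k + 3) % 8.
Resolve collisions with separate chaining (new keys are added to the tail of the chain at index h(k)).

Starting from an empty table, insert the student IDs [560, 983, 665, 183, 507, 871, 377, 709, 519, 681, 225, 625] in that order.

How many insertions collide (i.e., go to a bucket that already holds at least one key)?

7

Insert 560: h=3, bucket 3 empty → new chain.
Insert 983: h=0, bucket 0 empty → new chain.
Insert 665: h=6, bucket 6 empty → new chain.
Insert 183: h=0, bucket 0 nonempty → append to chain.
Insert 507: h=4, bucket 4 empty → new chain.
Insert 871: h=0, bucket 0 nonempty → append to chain.
Insert 377: h=6, bucket 6 nonempty → append to chain.
Insert 709: h=2, bucket 2 empty → new chain.
Insert 519: h=0, bucket 0 nonempty → append to chain.
Insert 681: h=6, bucket 6 nonempty → append to chain.
Insert 225: h=6, bucket 6 nonempty → append to chain.
Insert 625: h=6, bucket 6 nonempty → append to chain.
Final buckets:
0: 983 -> 183 -> 871 -> 519
1: .
2: 709
3: 560
4: 507
5: .
6: 665 -> 377 -> 681 -> 225 -> 625
7: .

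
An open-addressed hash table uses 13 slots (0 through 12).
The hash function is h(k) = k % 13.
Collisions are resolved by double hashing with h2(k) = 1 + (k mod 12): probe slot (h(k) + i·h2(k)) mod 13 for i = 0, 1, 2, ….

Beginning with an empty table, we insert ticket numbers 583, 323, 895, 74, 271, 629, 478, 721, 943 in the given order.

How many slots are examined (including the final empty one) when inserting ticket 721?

4

583 hashes to 11; slot 11 is free => place at 11.
323 hashes to 11, h2=12; 11 taken => place at 10.
895 hashes to 11, h2=8; 11 taken => place at 6.
74 hashes to 9; slot 9 is free => place at 9.
271 hashes to 11, h2=8; 11,6 taken => place at 1.
629 hashes to 5; slot 5 is free => place at 5.
478 hashes to 10, h2=11; 10 taken => place at 8.
721 hashes to 6, h2=2; 6,8,10 taken => place at 12.
943 hashes to 7; slot 7 is free => place at 7.
Table: [_, 271, _, _, _, 629, 895, 943, 478, 74, 323, 583, 721]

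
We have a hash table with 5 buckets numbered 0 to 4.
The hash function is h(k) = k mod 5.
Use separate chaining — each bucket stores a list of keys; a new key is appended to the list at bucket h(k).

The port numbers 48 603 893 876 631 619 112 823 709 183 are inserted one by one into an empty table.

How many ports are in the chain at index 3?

5

48 → bucket 3
603 → bucket 3 (collision)
893 → bucket 3 (collision)
876 → bucket 1
631 → bucket 1 (collision)
619 → bucket 4
112 → bucket 2
823 → bucket 3 (collision)
709 → bucket 4 (collision)
183 → bucket 3 (collision)
Final buckets:
0: .
1: 876 -> 631
2: 112
3: 48 -> 603 -> 893 -> 823 -> 183
4: 619 -> 709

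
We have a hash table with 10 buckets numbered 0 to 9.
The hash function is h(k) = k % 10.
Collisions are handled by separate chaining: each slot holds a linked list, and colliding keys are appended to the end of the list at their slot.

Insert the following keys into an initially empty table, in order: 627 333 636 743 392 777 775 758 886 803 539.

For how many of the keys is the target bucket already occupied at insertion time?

627 → bucket 7
333 → bucket 3
636 → bucket 6
743 → bucket 3 (collision)
392 → bucket 2
777 → bucket 7 (collision)
775 → bucket 5
758 → bucket 8
886 → bucket 6 (collision)
803 → bucket 3 (collision)
539 → bucket 9
Final buckets:
0: ∅
1: ∅
2: 392
3: 333 -> 743 -> 803
4: ∅
5: 775
6: 636 -> 886
7: 627 -> 777
8: 758
9: 539

4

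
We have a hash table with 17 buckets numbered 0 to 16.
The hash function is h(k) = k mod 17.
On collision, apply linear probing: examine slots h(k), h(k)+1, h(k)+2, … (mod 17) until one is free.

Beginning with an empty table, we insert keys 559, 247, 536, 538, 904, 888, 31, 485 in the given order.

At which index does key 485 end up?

559: h=15 => slot 15
247: h=9 => slot 9
536: h=9, probe 9,10 => slot 10
538: h=11 => slot 11
904: h=3 => slot 3
888: h=4 => slot 4
31: h=14 => slot 14
485: h=9, probe 9,10,11,12 => slot 12
Table: [∅, ∅, ∅, 904, 888, ∅, ∅, ∅, ∅, 247, 536, 538, 485, ∅, 31, 559, ∅]

12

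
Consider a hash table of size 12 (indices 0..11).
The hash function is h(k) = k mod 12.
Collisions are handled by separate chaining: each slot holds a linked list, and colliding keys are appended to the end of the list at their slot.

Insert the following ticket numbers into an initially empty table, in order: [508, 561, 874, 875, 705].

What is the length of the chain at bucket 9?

2

Insert 508: h=4, bucket 4 empty -> new chain.
Insert 561: h=9, bucket 9 empty -> new chain.
Insert 874: h=10, bucket 10 empty -> new chain.
Insert 875: h=11, bucket 11 empty -> new chain.
Insert 705: h=9, bucket 9 nonempty -> append to chain.
Final buckets:
0: _
1: _
2: _
3: _
4: 508
5: _
6: _
7: _
8: _
9: 561 -> 705
10: 874
11: 875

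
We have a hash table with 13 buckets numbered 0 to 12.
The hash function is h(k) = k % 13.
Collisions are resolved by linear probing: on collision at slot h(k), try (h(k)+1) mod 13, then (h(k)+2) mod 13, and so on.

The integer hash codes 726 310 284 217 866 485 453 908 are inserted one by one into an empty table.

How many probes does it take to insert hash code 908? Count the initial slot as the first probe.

726 hashes to 11; slot 11 is free => place at 11.
310 hashes to 11; 11 taken => place at 12.
284 hashes to 11; 11,12 taken => place at 0.
217 hashes to 9; slot 9 is free => place at 9.
866 hashes to 8; slot 8 is free => place at 8.
485 hashes to 4; slot 4 is free => place at 4.
453 hashes to 11; 11,12,0 taken => place at 1.
908 hashes to 11; 11,12,0,1 taken => place at 2.
Table: [284, 453, 908, —, 485, —, —, —, 866, 217, —, 726, 310]

5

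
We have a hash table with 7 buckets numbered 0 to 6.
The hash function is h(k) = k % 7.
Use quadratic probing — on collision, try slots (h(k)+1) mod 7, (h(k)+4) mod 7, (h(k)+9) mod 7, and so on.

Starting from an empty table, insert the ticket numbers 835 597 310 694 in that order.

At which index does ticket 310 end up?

835: h=2 → slot 2
597: h=2, probe 2,3 → slot 3
310: h=2, probe 2,3,6 → slot 6
694: h=1 → slot 1
Table: [., 694, 835, 597, ., ., 310]

6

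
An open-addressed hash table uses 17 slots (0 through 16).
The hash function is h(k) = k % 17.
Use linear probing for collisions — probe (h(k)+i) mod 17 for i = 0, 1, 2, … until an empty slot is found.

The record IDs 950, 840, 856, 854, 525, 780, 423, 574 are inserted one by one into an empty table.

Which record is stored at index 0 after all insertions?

950 hashes to 15; slot 15 is free → place at 15.
840 hashes to 7; slot 7 is free → place at 7.
856 hashes to 6; slot 6 is free → place at 6.
854 hashes to 4; slot 4 is free → place at 4.
525 hashes to 15; 15 taken → place at 16.
780 hashes to 15; 15,16 taken → place at 0.
423 hashes to 15; 15,16,0 taken → place at 1.
574 hashes to 13; slot 13 is free → place at 13.
Table: [780, 423, —, —, 854, —, 856, 840, —, —, —, —, —, 574, —, 950, 525]

780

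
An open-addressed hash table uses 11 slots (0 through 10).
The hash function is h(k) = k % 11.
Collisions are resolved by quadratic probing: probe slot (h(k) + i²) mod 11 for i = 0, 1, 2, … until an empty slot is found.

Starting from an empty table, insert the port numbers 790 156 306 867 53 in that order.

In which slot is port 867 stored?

7

Insert 790: h=9, slot 9 empty → index 9.
Insert 156: h=2, slot 2 empty → index 2.
Insert 306: h=9, slot 9 occupied → index 10.
Insert 867: h=9, slots 9,10,2 occupied → index 7.
Insert 53: h=9, slots 9,10,2,7 occupied → index 3.
Table: [-, -, 156, 53, -, -, -, 867, -, 790, 306]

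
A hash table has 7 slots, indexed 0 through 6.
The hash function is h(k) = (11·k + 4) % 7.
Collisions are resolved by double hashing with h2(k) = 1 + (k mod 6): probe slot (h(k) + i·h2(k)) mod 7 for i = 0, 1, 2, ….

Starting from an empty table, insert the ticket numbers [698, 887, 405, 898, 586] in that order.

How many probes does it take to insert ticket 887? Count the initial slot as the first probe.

2

698: h=3 => slot 3
887: h=3, h2=6, probe 3,2 => slot 2
405: h=0 => slot 0
898: h=5 => slot 5
586: h=3, h2=5, probe 3,1 => slot 1
Table: [405, 586, 887, 698, -, 898, -]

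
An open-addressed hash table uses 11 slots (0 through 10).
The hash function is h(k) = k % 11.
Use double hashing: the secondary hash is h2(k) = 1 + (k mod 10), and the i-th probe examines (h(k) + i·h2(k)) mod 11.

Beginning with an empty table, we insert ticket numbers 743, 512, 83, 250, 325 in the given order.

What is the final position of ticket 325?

743 hashes to 6; slot 6 is free -> place at 6.
512 hashes to 6, h2=3; 6 taken -> place at 9.
83 hashes to 6, h2=4; 6 taken -> place at 10.
250 hashes to 8; slot 8 is free -> place at 8.
325 hashes to 6, h2=6; 6 taken -> place at 1.
Table: [_, 325, _, _, _, _, 743, _, 250, 512, 83]

1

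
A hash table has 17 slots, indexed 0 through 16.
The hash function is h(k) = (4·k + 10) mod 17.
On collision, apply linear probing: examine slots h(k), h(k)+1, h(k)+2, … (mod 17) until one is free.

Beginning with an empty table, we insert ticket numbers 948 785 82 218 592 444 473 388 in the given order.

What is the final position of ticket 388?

3

948: h=11 → slot 11
785: h=5 → slot 5
82: h=15 → slot 15
218: h=15, probe 15,16 → slot 16
592: h=15, probe 15,16,0 → slot 0
444: h=1 → slot 1
473: h=15, probe 15,16,0,1,2 → slot 2
388: h=15, probe 15,16,0,1,2,3 → slot 3
Table: [592, 444, 473, 388, _, 785, _, _, _, _, _, 948, _, _, _, 82, 218]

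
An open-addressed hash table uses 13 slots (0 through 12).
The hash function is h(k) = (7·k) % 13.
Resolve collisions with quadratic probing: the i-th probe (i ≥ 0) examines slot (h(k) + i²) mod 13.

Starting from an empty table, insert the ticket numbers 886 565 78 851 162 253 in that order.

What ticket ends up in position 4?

851

Insert 886: h=1, slot 1 empty -> index 1.
Insert 565: h=3, slot 3 empty -> index 3.
Insert 78: h=0, slot 0 empty -> index 0.
Insert 851: h=3, slot 3 occupied -> index 4.
Insert 162: h=3, slots 3,4 occupied -> index 7.
Insert 253: h=3, slots 3,4,7 occupied -> index 12.
Table: [78, 886, _, 565, 851, _, _, 162, _, _, _, _, 253]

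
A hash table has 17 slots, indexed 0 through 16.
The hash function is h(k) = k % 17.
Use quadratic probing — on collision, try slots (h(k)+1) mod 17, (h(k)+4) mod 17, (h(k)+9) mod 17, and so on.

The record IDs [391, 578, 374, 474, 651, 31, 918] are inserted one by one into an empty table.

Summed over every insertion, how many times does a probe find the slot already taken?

6

391 hashes to 0; slot 0 is free → place at 0.
578 hashes to 0; 0 taken → place at 1.
374 hashes to 0; 0,1 taken → place at 4.
474 hashes to 15; slot 15 is free → place at 15.
651 hashes to 5; slot 5 is free → place at 5.
31 hashes to 14; slot 14 is free → place at 14.
918 hashes to 0; 0,1,4 taken → place at 9.
Table: [391, 578, -, -, 374, 651, -, -, -, 918, -, -, -, -, 31, 474, -]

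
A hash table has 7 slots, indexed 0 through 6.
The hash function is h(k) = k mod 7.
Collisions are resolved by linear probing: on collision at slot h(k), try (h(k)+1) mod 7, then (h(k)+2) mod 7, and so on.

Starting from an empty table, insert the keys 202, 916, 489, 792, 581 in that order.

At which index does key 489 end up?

1

202: h=6 -> slot 6
916: h=6, probe 6,0 -> slot 0
489: h=6, probe 6,0,1 -> slot 1
792: h=1, probe 1,2 -> slot 2
581: h=0, probe 0,1,2,3 -> slot 3
Table: [916, 489, 792, 581, ., ., 202]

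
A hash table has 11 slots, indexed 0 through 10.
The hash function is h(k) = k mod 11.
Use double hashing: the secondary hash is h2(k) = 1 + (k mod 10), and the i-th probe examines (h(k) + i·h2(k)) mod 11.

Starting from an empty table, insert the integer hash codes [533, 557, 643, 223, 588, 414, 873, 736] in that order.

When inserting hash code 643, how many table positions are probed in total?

533: h=5 => slot 5
557: h=7 => slot 7
643: h=5, h2=4, probe 5,9 => slot 9
223: h=3 => slot 3
588: h=5, h2=9, probe 5,3,1 => slot 1
414: h=7, h2=5, probe 7,1,6 => slot 6
873: h=4 => slot 4
736: h=10 => slot 10
Table: [., 588, ., 223, 873, 533, 414, 557, ., 643, 736]

2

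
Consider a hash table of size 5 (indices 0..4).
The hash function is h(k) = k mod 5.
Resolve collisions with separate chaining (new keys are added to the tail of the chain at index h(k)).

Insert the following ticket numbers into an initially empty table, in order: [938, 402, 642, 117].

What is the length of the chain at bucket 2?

Insert 938: h=3, bucket 3 empty -> new chain.
Insert 402: h=2, bucket 2 empty -> new chain.
Insert 642: h=2, bucket 2 nonempty -> append to chain.
Insert 117: h=2, bucket 2 nonempty -> append to chain.
Final buckets:
0: —
1: —
2: 402 -> 642 -> 117
3: 938
4: —

3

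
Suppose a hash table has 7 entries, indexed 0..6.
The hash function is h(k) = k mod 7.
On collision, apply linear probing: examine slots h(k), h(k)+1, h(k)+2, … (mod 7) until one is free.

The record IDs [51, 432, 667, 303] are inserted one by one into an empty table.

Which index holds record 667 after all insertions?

3

Insert 51: h=2, slot 2 empty -> index 2.
Insert 432: h=5, slot 5 empty -> index 5.
Insert 667: h=2, slot 2 occupied -> index 3.
Insert 303: h=2, slots 2,3 occupied -> index 4.
Table: [., ., 51, 667, 303, 432, .]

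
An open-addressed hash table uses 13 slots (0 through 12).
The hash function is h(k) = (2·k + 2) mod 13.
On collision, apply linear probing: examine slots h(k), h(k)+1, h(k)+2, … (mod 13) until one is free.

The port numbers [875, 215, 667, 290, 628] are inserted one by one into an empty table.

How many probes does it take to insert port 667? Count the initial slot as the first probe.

2

875: h=10 => slot 10
215: h=3 => slot 3
667: h=10, probe 10,11 => slot 11
290: h=10, probe 10,11,12 => slot 12
628: h=10, probe 10,11,12,0 => slot 0
Table: [628, ∅, ∅, 215, ∅, ∅, ∅, ∅, ∅, ∅, 875, 667, 290]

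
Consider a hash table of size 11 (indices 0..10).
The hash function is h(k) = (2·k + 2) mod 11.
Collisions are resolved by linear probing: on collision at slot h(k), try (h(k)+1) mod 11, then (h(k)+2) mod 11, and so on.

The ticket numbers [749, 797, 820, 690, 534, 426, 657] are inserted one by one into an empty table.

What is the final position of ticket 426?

8

749 hashes to 4; slot 4 is free → place at 4.
797 hashes to 1; slot 1 is free → place at 1.
820 hashes to 3; slot 3 is free → place at 3.
690 hashes to 7; slot 7 is free → place at 7.
534 hashes to 3; 3,4 taken → place at 5.
426 hashes to 7; 7 taken → place at 8.
657 hashes to 7; 7,8 taken → place at 9.
Table: [-, 797, -, 820, 749, 534, -, 690, 426, 657, -]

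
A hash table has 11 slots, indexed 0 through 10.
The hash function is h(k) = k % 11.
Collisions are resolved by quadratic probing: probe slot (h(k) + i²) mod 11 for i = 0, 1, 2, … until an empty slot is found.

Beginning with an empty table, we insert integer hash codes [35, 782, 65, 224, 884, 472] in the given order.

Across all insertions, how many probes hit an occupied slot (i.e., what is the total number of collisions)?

Insert 35: h=2, slot 2 empty -> index 2.
Insert 782: h=1, slot 1 empty -> index 1.
Insert 65: h=10, slot 10 empty -> index 10.
Insert 224: h=4, slot 4 empty -> index 4.
Insert 884: h=4, slot 4 occupied -> index 5.
Insert 472: h=10, slot 10 occupied -> index 0.
Table: [472, 782, 35, —, 224, 884, —, —, —, —, 65]

2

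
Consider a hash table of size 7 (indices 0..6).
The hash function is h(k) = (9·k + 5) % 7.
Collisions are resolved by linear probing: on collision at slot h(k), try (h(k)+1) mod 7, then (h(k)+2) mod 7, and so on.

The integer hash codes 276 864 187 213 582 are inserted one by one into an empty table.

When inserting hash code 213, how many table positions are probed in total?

276 hashes to 4; slot 4 is free -> place at 4.
864 hashes to 4; 4 taken -> place at 5.
187 hashes to 1; slot 1 is free -> place at 1.
213 hashes to 4; 4,5 taken -> place at 6.
582 hashes to 0; slot 0 is free -> place at 0.
Table: [582, 187, -, -, 276, 864, 213]

3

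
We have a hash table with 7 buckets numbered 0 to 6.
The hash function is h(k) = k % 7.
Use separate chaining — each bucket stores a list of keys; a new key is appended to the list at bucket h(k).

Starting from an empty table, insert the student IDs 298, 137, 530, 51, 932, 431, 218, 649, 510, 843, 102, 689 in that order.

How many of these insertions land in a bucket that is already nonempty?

6

Insert 298: h=4, bucket 4 empty -> new chain.
Insert 137: h=4, bucket 4 nonempty -> append to chain.
Insert 530: h=5, bucket 5 empty -> new chain.
Insert 51: h=2, bucket 2 empty -> new chain.
Insert 932: h=1, bucket 1 empty -> new chain.
Insert 431: h=4, bucket 4 nonempty -> append to chain.
Insert 218: h=1, bucket 1 nonempty -> append to chain.
Insert 649: h=5, bucket 5 nonempty -> append to chain.
Insert 510: h=6, bucket 6 empty -> new chain.
Insert 843: h=3, bucket 3 empty -> new chain.
Insert 102: h=4, bucket 4 nonempty -> append to chain.
Insert 689: h=3, bucket 3 nonempty -> append to chain.
Final buckets:
0: -
1: 932 -> 218
2: 51
3: 843 -> 689
4: 298 -> 137 -> 431 -> 102
5: 530 -> 649
6: 510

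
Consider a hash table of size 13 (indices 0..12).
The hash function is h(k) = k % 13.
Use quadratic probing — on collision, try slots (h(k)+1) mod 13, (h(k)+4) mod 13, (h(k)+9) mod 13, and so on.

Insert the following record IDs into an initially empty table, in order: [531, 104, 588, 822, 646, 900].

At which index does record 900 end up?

531: h=11 -> slot 11
104: h=0 -> slot 0
588: h=3 -> slot 3
822: h=3, probe 3,4 -> slot 4
646: h=9 -> slot 9
900: h=3, probe 3,4,7 -> slot 7
Table: [104, ., ., 588, 822, ., ., 900, ., 646, ., 531, .]

7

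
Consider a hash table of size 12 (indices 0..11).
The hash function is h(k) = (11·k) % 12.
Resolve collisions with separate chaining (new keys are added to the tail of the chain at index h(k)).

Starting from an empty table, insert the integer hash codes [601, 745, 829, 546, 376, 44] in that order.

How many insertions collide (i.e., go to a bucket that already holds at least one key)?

2

601 → bucket 11
745 → bucket 11 (collision)
829 → bucket 11 (collision)
546 → bucket 6
376 → bucket 8
44 → bucket 4
Final buckets:
0: -
1: -
2: -
3: -
4: 44
5: -
6: 546
7: -
8: 376
9: -
10: -
11: 601 -> 745 -> 829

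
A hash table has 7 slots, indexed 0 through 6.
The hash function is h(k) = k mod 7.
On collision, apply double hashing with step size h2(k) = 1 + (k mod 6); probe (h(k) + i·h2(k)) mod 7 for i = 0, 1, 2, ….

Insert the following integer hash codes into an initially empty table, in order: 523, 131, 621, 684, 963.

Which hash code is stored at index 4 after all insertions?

131

523: h=5 -> slot 5
131: h=5, h2=6, probe 5,4 -> slot 4
621: h=5, h2=4, probe 5,2 -> slot 2
684: h=5, h2=1, probe 5,6 -> slot 6
963: h=4, h2=4, probe 4,1 -> slot 1
Table: [-, 963, 621, -, 131, 523, 684]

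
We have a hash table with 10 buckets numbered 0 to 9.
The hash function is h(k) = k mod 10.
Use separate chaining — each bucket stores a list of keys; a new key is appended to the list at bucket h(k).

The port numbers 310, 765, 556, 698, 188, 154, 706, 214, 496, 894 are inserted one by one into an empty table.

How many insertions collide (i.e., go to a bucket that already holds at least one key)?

310 -> bucket 0
765 -> bucket 5
556 -> bucket 6
698 -> bucket 8
188 -> bucket 8 (collision)
154 -> bucket 4
706 -> bucket 6 (collision)
214 -> bucket 4 (collision)
496 -> bucket 6 (collision)
894 -> bucket 4 (collision)
Final buckets:
0: 310
1: .
2: .
3: .
4: 154 -> 214 -> 894
5: 765
6: 556 -> 706 -> 496
7: .
8: 698 -> 188
9: .

5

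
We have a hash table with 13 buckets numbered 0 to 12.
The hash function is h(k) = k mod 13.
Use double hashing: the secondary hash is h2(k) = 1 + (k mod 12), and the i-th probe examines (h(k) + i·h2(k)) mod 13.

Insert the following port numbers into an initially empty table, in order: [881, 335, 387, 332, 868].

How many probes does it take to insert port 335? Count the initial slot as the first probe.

881: h=10 -> slot 10
335: h=10, h2=12, probe 10,9 -> slot 9
387: h=10, h2=4, probe 10,1 -> slot 1
332: h=7 -> slot 7
868: h=10, h2=5, probe 10,2 -> slot 2
Table: [_, 387, 868, _, _, _, _, 332, _, 335, 881, _, _]

2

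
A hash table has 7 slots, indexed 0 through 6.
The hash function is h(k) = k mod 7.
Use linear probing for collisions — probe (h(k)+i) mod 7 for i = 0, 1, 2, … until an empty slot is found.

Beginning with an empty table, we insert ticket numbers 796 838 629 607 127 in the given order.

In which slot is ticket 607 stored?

796: h=5 => slot 5
838: h=5, probe 5,6 => slot 6
629: h=6, probe 6,0 => slot 0
607: h=5, probe 5,6,0,1 => slot 1
127: h=1, probe 1,2 => slot 2
Table: [629, 607, 127, —, —, 796, 838]

1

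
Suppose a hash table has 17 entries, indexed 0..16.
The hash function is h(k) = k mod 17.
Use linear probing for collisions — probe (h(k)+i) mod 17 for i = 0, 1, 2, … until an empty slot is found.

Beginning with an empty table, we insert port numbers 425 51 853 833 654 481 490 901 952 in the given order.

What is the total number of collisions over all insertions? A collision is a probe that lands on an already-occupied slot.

13

425 hashes to 0; slot 0 is free -> place at 0.
51 hashes to 0; 0 taken -> place at 1.
853 hashes to 3; slot 3 is free -> place at 3.
833 hashes to 0; 0,1 taken -> place at 2.
654 hashes to 8; slot 8 is free -> place at 8.
481 hashes to 5; slot 5 is free -> place at 5.
490 hashes to 14; slot 14 is free -> place at 14.
901 hashes to 0; 0,1,2,3 taken -> place at 4.
952 hashes to 0; 0,1,2,3,4,5 taken -> place at 6.
Table: [425, 51, 833, 853, 901, 481, 952, —, 654, —, —, —, —, —, 490, —, —]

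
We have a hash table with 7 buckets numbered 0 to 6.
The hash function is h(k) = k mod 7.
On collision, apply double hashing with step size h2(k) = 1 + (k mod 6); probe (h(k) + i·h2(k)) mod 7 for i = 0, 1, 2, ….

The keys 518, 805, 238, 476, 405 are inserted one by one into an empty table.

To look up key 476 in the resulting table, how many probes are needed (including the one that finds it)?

2

Insert 518: h=0, slot 0 empty => index 0.
Insert 805: h=0, h2=2, slot 0 occupied => index 2.
Insert 238: h=0, h2=5, slot 0 occupied => index 5.
Insert 476: h=0, h2=3, slot 0 occupied => index 3.
Insert 405: h=6, slot 6 empty => index 6.
Table: [518, ., 805, 476, ., 238, 405]
Lookup 476: h=0, h2=3, probe 0,3 → found at 3.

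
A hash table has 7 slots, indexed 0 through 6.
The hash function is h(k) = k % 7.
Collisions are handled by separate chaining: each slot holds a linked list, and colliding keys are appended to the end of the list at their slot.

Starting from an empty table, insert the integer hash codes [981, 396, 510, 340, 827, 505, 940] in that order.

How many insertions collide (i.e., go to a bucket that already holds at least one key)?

981 -> bucket 1
396 -> bucket 4
510 -> bucket 6
340 -> bucket 4 (collision)
827 -> bucket 1 (collision)
505 -> bucket 1 (collision)
940 -> bucket 2
Final buckets:
0: ∅
1: 981 -> 827 -> 505
2: 940
3: ∅
4: 396 -> 340
5: ∅
6: 510

3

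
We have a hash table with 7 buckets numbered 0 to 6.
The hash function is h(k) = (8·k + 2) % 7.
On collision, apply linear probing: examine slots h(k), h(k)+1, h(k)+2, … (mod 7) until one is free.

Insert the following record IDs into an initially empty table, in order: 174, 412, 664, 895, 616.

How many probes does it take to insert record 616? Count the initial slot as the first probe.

4

174: h=1 => slot 1
412: h=1, probe 1,2 => slot 2
664: h=1, probe 1,2,3 => slot 3
895: h=1, probe 1,2,3,4 => slot 4
616: h=2, probe 2,3,4,5 => slot 5
Table: [-, 174, 412, 664, 895, 616, -]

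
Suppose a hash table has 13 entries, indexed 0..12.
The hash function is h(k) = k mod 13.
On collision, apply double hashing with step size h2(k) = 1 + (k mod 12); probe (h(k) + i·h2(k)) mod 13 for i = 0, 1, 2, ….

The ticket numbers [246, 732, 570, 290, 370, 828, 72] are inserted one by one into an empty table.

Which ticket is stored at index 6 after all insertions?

370

246: h=12 -> slot 12
732: h=4 -> slot 4
570: h=11 -> slot 11
290: h=4, h2=3, probe 4,7 -> slot 7
370: h=6 -> slot 6
828: h=9 -> slot 9
72: h=7, h2=1, probe 7,8 -> slot 8
Table: [—, —, —, —, 732, —, 370, 290, 72, 828, —, 570, 246]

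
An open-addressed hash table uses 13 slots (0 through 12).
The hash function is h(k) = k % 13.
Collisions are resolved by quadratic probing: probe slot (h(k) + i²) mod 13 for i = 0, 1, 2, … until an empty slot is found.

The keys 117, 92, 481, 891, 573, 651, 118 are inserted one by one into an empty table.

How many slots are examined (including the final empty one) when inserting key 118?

4

117 hashes to 0; slot 0 is free => place at 0.
92 hashes to 1; slot 1 is free => place at 1.
481 hashes to 0; 0,1 taken => place at 4.
891 hashes to 7; slot 7 is free => place at 7.
573 hashes to 1; 1 taken => place at 2.
651 hashes to 1; 1,2 taken => place at 5.
118 hashes to 1; 1,2,5 taken => place at 10.
Table: [117, 92, 573, ∅, 481, 651, ∅, 891, ∅, ∅, 118, ∅, ∅]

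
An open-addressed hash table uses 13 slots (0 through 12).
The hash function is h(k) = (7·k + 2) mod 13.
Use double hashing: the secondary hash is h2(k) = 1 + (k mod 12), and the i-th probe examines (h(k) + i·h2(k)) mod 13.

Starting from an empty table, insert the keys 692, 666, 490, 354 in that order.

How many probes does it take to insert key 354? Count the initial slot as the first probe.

3

692 hashes to 10; slot 10 is free → place at 10.
666 hashes to 10, h2=7; 10 taken → place at 4.
490 hashes to 0; slot 0 is free → place at 0.
354 hashes to 10, h2=7; 10,4 taken → place at 11.
Table: [490, -, -, -, 666, -, -, -, -, -, 692, 354, -]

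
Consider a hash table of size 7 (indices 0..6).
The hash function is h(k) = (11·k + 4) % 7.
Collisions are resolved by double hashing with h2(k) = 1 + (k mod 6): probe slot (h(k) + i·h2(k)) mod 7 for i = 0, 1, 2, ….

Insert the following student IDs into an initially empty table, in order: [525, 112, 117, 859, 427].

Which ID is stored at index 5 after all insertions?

525: h=4 -> slot 4
112: h=4, h2=5, probe 4,2 -> slot 2
117: h=3 -> slot 3
859: h=3, h2=2, probe 3,5 -> slot 5
427: h=4, h2=2, probe 4,6 -> slot 6
Table: [—, —, 112, 117, 525, 859, 427]

859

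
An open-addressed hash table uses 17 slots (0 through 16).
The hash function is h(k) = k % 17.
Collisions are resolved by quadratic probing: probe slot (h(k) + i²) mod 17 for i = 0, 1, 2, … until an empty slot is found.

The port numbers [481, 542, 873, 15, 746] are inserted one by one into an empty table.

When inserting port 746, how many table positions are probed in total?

3

481 hashes to 5; slot 5 is free => place at 5.
542 hashes to 15; slot 15 is free => place at 15.
873 hashes to 6; slot 6 is free => place at 6.
15 hashes to 15; 15 taken => place at 16.
746 hashes to 15; 15,16 taken => place at 2.
Table: [-, -, 746, -, -, 481, 873, -, -, -, -, -, -, -, -, 542, 15]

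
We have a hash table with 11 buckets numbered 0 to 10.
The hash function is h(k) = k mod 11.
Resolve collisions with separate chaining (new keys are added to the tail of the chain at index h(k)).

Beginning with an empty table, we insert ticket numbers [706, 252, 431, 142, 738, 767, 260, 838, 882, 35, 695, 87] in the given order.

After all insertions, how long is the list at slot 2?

6

Insert 706: h=2, bucket 2 empty -> new chain.
Insert 252: h=10, bucket 10 empty -> new chain.
Insert 431: h=2, bucket 2 nonempty -> append to chain.
Insert 142: h=10, bucket 10 nonempty -> append to chain.
Insert 738: h=1, bucket 1 empty -> new chain.
Insert 767: h=8, bucket 8 empty -> new chain.
Insert 260: h=7, bucket 7 empty -> new chain.
Insert 838: h=2, bucket 2 nonempty -> append to chain.
Insert 882: h=2, bucket 2 nonempty -> append to chain.
Insert 35: h=2, bucket 2 nonempty -> append to chain.
Insert 695: h=2, bucket 2 nonempty -> append to chain.
Insert 87: h=10, bucket 10 nonempty -> append to chain.
Final buckets:
0: -
1: 738
2: 706 -> 431 -> 838 -> 882 -> 35 -> 695
3: -
4: -
5: -
6: -
7: 260
8: 767
9: -
10: 252 -> 142 -> 87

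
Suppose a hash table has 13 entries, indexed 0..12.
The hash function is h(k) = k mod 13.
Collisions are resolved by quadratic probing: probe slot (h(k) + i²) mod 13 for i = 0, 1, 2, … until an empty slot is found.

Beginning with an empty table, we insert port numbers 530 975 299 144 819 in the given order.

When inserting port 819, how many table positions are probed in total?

3

530: h=10 → slot 10
975: h=0 → slot 0
299: h=0, probe 0,1 → slot 1
144: h=1, probe 1,2 → slot 2
819: h=0, probe 0,1,4 → slot 4
Table: [975, 299, 144, ∅, 819, ∅, ∅, ∅, ∅, ∅, 530, ∅, ∅]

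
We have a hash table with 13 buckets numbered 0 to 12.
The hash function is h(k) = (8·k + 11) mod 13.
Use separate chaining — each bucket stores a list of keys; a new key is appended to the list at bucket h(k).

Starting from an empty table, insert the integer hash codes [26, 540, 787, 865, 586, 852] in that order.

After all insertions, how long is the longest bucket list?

4

Insert 26: h=11, bucket 11 empty → new chain.
Insert 540: h=2, bucket 2 empty → new chain.
Insert 787: h=2, bucket 2 nonempty → append to chain.
Insert 865: h=2, bucket 2 nonempty → append to chain.
Insert 586: h=6, bucket 6 empty → new chain.
Insert 852: h=2, bucket 2 nonempty → append to chain.
Final buckets:
0: -
1: -
2: 540 -> 787 -> 865 -> 852
3: -
4: -
5: -
6: 586
7: -
8: -
9: -
10: -
11: 26
12: -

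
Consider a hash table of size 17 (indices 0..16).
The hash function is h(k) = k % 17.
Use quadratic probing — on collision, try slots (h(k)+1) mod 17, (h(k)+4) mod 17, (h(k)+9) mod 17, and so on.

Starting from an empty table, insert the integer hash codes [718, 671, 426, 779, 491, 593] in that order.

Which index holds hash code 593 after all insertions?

16

718: h=4 => slot 4
671: h=8 => slot 8
426: h=1 => slot 1
779: h=14 => slot 14
491: h=15 => slot 15
593: h=15, probe 15,16 => slot 16
Table: [_, 426, _, _, 718, _, _, _, 671, _, _, _, _, _, 779, 491, 593]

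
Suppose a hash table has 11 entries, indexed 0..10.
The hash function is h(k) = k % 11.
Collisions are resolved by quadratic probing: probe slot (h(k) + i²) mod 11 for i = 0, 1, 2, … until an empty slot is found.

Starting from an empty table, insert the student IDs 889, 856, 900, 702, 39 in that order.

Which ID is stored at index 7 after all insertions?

702

Insert 889: h=9, slot 9 empty → index 9.
Insert 856: h=9, slot 9 occupied → index 10.
Insert 900: h=9, slots 9,10 occupied → index 2.
Insert 702: h=9, slots 9,10,2 occupied → index 7.
Insert 39: h=6, slot 6 empty → index 6.
Table: [_, _, 900, _, _, _, 39, 702, _, 889, 856]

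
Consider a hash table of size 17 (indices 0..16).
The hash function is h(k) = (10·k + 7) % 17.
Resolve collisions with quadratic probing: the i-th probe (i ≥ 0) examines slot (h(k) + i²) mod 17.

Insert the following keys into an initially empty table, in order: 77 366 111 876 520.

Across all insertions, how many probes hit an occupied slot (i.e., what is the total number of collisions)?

Insert 77: h=12, slot 12 empty -> index 12.
Insert 366: h=12, slot 12 occupied -> index 13.
Insert 111: h=12, slots 12,13 occupied -> index 16.
Insert 876: h=12, slots 12,13,16 occupied -> index 4.
Insert 520: h=5, slot 5 empty -> index 5.
Table: [—, —, —, —, 876, 520, —, —, —, —, —, —, 77, 366, —, —, 111]

6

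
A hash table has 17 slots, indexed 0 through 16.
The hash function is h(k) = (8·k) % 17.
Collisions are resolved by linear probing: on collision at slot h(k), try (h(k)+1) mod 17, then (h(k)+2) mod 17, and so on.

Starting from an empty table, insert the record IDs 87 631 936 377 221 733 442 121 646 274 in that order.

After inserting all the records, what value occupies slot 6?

274

Insert 87: h=16, slot 16 empty → index 16.
Insert 631: h=16, slot 16 occupied → index 0.
Insert 936: h=8, slot 8 empty → index 8.
Insert 377: h=7, slot 7 empty → index 7.
Insert 221: h=0, slot 0 occupied → index 1.
Insert 733: h=16, slots 16,0,1 occupied → index 2.
Insert 442: h=0, slots 0,1,2 occupied → index 3.
Insert 121: h=16, slots 16,0,1,2,3 occupied → index 4.
Insert 646: h=0, slots 0,1,2,3,4 occupied → index 5.
Insert 274: h=16, slots 16,0,1,2,3,4,5 occupied → index 6.
Table: [631, 221, 733, 442, 121, 646, 274, 377, 936, ∅, ∅, ∅, ∅, ∅, ∅, ∅, 87]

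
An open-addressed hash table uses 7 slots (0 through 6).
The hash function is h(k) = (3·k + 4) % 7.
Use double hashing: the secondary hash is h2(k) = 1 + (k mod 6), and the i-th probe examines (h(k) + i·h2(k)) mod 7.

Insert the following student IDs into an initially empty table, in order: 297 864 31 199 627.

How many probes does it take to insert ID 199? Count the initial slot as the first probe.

3

297: h=6 -> slot 6
864: h=6, h2=1, probe 6,0 -> slot 0
31: h=6, h2=2, probe 6,1 -> slot 1
199: h=6, h2=2, probe 6,1,3 -> slot 3
627: h=2 -> slot 2
Table: [864, 31, 627, 199, ∅, ∅, 297]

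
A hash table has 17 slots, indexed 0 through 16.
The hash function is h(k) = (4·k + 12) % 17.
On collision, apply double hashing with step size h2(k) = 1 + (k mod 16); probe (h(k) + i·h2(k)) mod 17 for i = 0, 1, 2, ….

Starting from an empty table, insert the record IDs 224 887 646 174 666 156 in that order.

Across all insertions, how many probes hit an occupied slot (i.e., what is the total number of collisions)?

224 hashes to 7; slot 7 is free -> place at 7.
887 hashes to 7, h2=8; 7 taken -> place at 15.
646 hashes to 12; slot 12 is free -> place at 12.
174 hashes to 11; slot 11 is free -> place at 11.
666 hashes to 7, h2=11; 7 taken -> place at 1.
156 hashes to 7, h2=13; 7 taken -> place at 3.
Table: [., 666, ., 156, ., ., ., 224, ., ., ., 174, 646, ., ., 887, .]

3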